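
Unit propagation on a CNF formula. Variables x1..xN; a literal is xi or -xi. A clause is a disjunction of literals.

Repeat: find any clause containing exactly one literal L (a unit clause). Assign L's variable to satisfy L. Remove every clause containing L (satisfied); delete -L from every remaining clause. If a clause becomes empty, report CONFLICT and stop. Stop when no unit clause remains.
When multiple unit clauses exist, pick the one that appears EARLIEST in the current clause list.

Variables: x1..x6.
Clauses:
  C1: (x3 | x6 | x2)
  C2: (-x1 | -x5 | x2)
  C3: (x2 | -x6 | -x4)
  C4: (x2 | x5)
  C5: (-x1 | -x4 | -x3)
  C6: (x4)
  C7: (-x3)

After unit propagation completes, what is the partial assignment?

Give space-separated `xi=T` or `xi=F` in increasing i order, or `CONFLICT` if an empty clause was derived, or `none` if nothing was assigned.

Answer: x3=F x4=T

Derivation:
unit clause [4] forces x4=T; simplify:
  drop -4 from [2, -6, -4] -> [2, -6]
  drop -4 from [-1, -4, -3] -> [-1, -3]
  satisfied 1 clause(s); 6 remain; assigned so far: [4]
unit clause [-3] forces x3=F; simplify:
  drop 3 from [3, 6, 2] -> [6, 2]
  satisfied 2 clause(s); 4 remain; assigned so far: [3, 4]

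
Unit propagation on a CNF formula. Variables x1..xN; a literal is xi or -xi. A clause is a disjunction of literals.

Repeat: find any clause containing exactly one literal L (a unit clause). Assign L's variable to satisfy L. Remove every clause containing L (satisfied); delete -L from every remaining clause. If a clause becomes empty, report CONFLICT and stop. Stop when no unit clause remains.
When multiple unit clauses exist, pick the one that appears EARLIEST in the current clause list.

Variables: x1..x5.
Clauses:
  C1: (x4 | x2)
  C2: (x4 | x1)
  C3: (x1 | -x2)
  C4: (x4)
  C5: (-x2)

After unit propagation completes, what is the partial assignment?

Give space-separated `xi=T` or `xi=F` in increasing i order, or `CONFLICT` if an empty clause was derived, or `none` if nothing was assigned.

unit clause [4] forces x4=T; simplify:
  satisfied 3 clause(s); 2 remain; assigned so far: [4]
unit clause [-2] forces x2=F; simplify:
  satisfied 2 clause(s); 0 remain; assigned so far: [2, 4]

Answer: x2=F x4=T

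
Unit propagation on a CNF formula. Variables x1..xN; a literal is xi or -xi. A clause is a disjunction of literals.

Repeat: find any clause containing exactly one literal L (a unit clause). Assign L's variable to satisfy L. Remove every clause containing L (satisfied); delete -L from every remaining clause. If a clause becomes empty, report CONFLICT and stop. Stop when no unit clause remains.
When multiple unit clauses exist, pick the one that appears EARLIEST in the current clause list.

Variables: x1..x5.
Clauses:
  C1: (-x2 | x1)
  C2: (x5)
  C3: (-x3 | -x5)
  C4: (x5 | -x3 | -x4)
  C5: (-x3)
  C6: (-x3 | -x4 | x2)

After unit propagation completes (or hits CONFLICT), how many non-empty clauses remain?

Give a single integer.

unit clause [5] forces x5=T; simplify:
  drop -5 from [-3, -5] -> [-3]
  satisfied 2 clause(s); 4 remain; assigned so far: [5]
unit clause [-3] forces x3=F; simplify:
  satisfied 3 clause(s); 1 remain; assigned so far: [3, 5]

Answer: 1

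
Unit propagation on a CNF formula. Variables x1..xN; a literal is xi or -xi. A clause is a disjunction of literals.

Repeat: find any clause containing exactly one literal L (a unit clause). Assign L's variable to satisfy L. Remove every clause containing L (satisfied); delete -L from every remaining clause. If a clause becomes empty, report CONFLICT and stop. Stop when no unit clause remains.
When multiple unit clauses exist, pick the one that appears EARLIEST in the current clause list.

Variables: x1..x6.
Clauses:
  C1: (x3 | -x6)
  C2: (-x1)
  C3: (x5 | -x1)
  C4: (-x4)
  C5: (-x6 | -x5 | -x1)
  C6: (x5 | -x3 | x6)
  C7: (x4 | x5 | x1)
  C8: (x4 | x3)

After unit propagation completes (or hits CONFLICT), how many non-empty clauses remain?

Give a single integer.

unit clause [-1] forces x1=F; simplify:
  drop 1 from [4, 5, 1] -> [4, 5]
  satisfied 3 clause(s); 5 remain; assigned so far: [1]
unit clause [-4] forces x4=F; simplify:
  drop 4 from [4, 5] -> [5]
  drop 4 from [4, 3] -> [3]
  satisfied 1 clause(s); 4 remain; assigned so far: [1, 4]
unit clause [5] forces x5=T; simplify:
  satisfied 2 clause(s); 2 remain; assigned so far: [1, 4, 5]
unit clause [3] forces x3=T; simplify:
  satisfied 2 clause(s); 0 remain; assigned so far: [1, 3, 4, 5]

Answer: 0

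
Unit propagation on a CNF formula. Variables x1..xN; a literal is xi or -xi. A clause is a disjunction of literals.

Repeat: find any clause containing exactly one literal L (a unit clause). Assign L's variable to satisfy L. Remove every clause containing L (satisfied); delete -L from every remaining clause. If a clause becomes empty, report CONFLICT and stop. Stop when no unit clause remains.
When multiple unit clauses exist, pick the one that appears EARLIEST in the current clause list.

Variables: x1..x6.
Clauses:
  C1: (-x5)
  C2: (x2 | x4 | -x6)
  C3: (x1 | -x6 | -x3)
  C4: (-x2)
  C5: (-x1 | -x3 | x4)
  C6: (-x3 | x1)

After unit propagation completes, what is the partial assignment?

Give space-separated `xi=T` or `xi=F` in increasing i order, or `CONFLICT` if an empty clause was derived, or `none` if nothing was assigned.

unit clause [-5] forces x5=F; simplify:
  satisfied 1 clause(s); 5 remain; assigned so far: [5]
unit clause [-2] forces x2=F; simplify:
  drop 2 from [2, 4, -6] -> [4, -6]
  satisfied 1 clause(s); 4 remain; assigned so far: [2, 5]

Answer: x2=F x5=F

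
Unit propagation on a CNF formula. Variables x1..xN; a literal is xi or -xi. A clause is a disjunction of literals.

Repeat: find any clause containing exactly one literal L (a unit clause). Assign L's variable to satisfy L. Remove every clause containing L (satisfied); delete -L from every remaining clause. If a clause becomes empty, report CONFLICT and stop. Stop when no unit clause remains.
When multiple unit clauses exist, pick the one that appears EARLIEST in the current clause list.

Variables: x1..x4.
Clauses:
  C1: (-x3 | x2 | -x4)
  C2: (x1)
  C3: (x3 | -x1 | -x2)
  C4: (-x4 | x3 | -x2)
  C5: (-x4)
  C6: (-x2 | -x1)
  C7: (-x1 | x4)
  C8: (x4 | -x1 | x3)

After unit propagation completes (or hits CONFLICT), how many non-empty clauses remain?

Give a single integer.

unit clause [1] forces x1=T; simplify:
  drop -1 from [3, -1, -2] -> [3, -2]
  drop -1 from [-2, -1] -> [-2]
  drop -1 from [-1, 4] -> [4]
  drop -1 from [4, -1, 3] -> [4, 3]
  satisfied 1 clause(s); 7 remain; assigned so far: [1]
unit clause [-4] forces x4=F; simplify:
  drop 4 from [4] -> [] (empty!)
  drop 4 from [4, 3] -> [3]
  satisfied 3 clause(s); 4 remain; assigned so far: [1, 4]
CONFLICT (empty clause)

Answer: 3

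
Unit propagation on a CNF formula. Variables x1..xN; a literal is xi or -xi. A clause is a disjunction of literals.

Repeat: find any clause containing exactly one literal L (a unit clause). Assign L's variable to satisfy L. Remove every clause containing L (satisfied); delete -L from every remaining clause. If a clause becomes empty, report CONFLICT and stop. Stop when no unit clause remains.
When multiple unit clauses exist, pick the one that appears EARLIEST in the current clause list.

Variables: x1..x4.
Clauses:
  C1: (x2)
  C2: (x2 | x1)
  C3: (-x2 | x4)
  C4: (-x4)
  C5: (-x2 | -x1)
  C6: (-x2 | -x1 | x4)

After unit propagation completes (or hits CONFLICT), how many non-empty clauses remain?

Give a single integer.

Answer: 1

Derivation:
unit clause [2] forces x2=T; simplify:
  drop -2 from [-2, 4] -> [4]
  drop -2 from [-2, -1] -> [-1]
  drop -2 from [-2, -1, 4] -> [-1, 4]
  satisfied 2 clause(s); 4 remain; assigned so far: [2]
unit clause [4] forces x4=T; simplify:
  drop -4 from [-4] -> [] (empty!)
  satisfied 2 clause(s); 2 remain; assigned so far: [2, 4]
CONFLICT (empty clause)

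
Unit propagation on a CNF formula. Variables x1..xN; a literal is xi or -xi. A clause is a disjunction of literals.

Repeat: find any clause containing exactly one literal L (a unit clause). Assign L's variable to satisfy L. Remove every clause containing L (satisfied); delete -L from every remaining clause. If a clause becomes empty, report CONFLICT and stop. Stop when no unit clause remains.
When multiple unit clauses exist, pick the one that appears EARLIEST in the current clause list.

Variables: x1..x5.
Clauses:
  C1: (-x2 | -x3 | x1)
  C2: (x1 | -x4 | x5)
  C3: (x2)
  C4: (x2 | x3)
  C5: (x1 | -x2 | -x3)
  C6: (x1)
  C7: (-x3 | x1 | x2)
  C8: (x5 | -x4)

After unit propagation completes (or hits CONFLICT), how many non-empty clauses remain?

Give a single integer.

Answer: 1

Derivation:
unit clause [2] forces x2=T; simplify:
  drop -2 from [-2, -3, 1] -> [-3, 1]
  drop -2 from [1, -2, -3] -> [1, -3]
  satisfied 3 clause(s); 5 remain; assigned so far: [2]
unit clause [1] forces x1=T; simplify:
  satisfied 4 clause(s); 1 remain; assigned so far: [1, 2]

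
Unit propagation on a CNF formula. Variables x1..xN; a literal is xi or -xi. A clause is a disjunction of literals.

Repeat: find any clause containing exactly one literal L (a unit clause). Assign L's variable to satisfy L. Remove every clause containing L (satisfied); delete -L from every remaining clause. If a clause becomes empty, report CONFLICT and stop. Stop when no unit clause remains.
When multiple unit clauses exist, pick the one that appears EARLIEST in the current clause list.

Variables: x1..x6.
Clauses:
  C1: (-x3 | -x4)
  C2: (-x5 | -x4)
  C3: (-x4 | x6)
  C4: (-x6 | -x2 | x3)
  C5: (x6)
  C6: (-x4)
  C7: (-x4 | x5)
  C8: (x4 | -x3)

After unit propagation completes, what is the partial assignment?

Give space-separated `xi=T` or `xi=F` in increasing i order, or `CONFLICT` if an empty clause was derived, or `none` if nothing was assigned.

unit clause [6] forces x6=T; simplify:
  drop -6 from [-6, -2, 3] -> [-2, 3]
  satisfied 2 clause(s); 6 remain; assigned so far: [6]
unit clause [-4] forces x4=F; simplify:
  drop 4 from [4, -3] -> [-3]
  satisfied 4 clause(s); 2 remain; assigned so far: [4, 6]
unit clause [-3] forces x3=F; simplify:
  drop 3 from [-2, 3] -> [-2]
  satisfied 1 clause(s); 1 remain; assigned so far: [3, 4, 6]
unit clause [-2] forces x2=F; simplify:
  satisfied 1 clause(s); 0 remain; assigned so far: [2, 3, 4, 6]

Answer: x2=F x3=F x4=F x6=T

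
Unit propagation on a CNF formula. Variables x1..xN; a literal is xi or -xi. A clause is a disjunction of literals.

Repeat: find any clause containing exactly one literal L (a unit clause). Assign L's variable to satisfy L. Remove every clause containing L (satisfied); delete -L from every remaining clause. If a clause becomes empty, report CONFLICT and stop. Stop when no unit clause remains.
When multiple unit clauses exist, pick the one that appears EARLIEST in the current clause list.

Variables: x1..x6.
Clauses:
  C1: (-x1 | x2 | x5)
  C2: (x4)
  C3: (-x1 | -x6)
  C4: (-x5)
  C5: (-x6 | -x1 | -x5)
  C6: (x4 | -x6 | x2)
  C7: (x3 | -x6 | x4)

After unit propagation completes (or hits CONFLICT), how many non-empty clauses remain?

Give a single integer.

Answer: 2

Derivation:
unit clause [4] forces x4=T; simplify:
  satisfied 3 clause(s); 4 remain; assigned so far: [4]
unit clause [-5] forces x5=F; simplify:
  drop 5 from [-1, 2, 5] -> [-1, 2]
  satisfied 2 clause(s); 2 remain; assigned so far: [4, 5]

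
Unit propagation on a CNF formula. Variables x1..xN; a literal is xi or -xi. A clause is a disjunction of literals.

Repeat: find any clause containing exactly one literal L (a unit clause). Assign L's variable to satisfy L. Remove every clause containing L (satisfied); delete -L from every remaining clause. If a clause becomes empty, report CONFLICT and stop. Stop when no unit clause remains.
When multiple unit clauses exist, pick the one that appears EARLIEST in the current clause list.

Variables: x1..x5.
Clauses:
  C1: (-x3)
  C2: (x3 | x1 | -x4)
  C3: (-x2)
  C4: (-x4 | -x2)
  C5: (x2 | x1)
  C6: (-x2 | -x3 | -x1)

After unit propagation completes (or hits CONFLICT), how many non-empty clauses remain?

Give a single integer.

Answer: 0

Derivation:
unit clause [-3] forces x3=F; simplify:
  drop 3 from [3, 1, -4] -> [1, -4]
  satisfied 2 clause(s); 4 remain; assigned so far: [3]
unit clause [-2] forces x2=F; simplify:
  drop 2 from [2, 1] -> [1]
  satisfied 2 clause(s); 2 remain; assigned so far: [2, 3]
unit clause [1] forces x1=T; simplify:
  satisfied 2 clause(s); 0 remain; assigned so far: [1, 2, 3]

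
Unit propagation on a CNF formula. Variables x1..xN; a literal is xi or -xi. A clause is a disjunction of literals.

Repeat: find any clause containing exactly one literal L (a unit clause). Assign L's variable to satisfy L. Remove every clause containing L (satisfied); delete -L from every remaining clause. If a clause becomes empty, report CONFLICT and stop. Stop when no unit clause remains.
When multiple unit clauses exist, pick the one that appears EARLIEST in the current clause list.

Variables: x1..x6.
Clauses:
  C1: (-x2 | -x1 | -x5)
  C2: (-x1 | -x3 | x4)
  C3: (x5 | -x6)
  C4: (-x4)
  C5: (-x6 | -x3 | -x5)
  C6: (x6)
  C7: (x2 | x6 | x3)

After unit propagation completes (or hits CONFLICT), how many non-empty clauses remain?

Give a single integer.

unit clause [-4] forces x4=F; simplify:
  drop 4 from [-1, -3, 4] -> [-1, -3]
  satisfied 1 clause(s); 6 remain; assigned so far: [4]
unit clause [6] forces x6=T; simplify:
  drop -6 from [5, -6] -> [5]
  drop -6 from [-6, -3, -5] -> [-3, -5]
  satisfied 2 clause(s); 4 remain; assigned so far: [4, 6]
unit clause [5] forces x5=T; simplify:
  drop -5 from [-2, -1, -5] -> [-2, -1]
  drop -5 from [-3, -5] -> [-3]
  satisfied 1 clause(s); 3 remain; assigned so far: [4, 5, 6]
unit clause [-3] forces x3=F; simplify:
  satisfied 2 clause(s); 1 remain; assigned so far: [3, 4, 5, 6]

Answer: 1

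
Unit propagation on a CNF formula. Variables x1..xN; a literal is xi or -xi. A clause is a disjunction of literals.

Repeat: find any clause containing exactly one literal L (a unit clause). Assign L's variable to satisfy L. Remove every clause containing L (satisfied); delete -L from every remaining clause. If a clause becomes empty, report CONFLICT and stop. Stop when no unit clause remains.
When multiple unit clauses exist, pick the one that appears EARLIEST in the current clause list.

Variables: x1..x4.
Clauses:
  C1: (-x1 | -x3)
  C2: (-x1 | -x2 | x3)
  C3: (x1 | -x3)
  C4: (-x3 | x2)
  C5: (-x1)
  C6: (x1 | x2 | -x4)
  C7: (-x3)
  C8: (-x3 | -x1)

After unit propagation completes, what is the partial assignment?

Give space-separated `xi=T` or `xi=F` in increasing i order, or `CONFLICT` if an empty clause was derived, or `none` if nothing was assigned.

Answer: x1=F x3=F

Derivation:
unit clause [-1] forces x1=F; simplify:
  drop 1 from [1, -3] -> [-3]
  drop 1 from [1, 2, -4] -> [2, -4]
  satisfied 4 clause(s); 4 remain; assigned so far: [1]
unit clause [-3] forces x3=F; simplify:
  satisfied 3 clause(s); 1 remain; assigned so far: [1, 3]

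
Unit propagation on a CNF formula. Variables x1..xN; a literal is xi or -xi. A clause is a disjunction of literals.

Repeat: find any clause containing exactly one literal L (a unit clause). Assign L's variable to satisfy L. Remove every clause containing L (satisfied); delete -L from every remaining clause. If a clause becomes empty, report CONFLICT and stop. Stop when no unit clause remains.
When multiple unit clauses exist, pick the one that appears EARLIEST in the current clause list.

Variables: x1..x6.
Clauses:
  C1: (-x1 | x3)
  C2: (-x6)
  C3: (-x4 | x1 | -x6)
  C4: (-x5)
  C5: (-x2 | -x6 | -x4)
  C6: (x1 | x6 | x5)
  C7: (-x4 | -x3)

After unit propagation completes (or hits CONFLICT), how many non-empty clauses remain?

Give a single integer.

unit clause [-6] forces x6=F; simplify:
  drop 6 from [1, 6, 5] -> [1, 5]
  satisfied 3 clause(s); 4 remain; assigned so far: [6]
unit clause [-5] forces x5=F; simplify:
  drop 5 from [1, 5] -> [1]
  satisfied 1 clause(s); 3 remain; assigned so far: [5, 6]
unit clause [1] forces x1=T; simplify:
  drop -1 from [-1, 3] -> [3]
  satisfied 1 clause(s); 2 remain; assigned so far: [1, 5, 6]
unit clause [3] forces x3=T; simplify:
  drop -3 from [-4, -3] -> [-4]
  satisfied 1 clause(s); 1 remain; assigned so far: [1, 3, 5, 6]
unit clause [-4] forces x4=F; simplify:
  satisfied 1 clause(s); 0 remain; assigned so far: [1, 3, 4, 5, 6]

Answer: 0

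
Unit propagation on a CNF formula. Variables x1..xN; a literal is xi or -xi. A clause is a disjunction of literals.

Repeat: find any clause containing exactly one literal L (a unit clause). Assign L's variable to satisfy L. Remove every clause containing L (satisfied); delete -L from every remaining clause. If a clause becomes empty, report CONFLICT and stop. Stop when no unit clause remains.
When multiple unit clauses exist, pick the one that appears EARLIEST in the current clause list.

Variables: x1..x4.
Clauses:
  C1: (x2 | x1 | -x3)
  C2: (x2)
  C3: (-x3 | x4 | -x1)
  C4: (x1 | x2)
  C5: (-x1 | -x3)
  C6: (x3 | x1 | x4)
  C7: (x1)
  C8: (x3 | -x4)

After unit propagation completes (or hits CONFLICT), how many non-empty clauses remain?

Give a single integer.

unit clause [2] forces x2=T; simplify:
  satisfied 3 clause(s); 5 remain; assigned so far: [2]
unit clause [1] forces x1=T; simplify:
  drop -1 from [-3, 4, -1] -> [-3, 4]
  drop -1 from [-1, -3] -> [-3]
  satisfied 2 clause(s); 3 remain; assigned so far: [1, 2]
unit clause [-3] forces x3=F; simplify:
  drop 3 from [3, -4] -> [-4]
  satisfied 2 clause(s); 1 remain; assigned so far: [1, 2, 3]
unit clause [-4] forces x4=F; simplify:
  satisfied 1 clause(s); 0 remain; assigned so far: [1, 2, 3, 4]

Answer: 0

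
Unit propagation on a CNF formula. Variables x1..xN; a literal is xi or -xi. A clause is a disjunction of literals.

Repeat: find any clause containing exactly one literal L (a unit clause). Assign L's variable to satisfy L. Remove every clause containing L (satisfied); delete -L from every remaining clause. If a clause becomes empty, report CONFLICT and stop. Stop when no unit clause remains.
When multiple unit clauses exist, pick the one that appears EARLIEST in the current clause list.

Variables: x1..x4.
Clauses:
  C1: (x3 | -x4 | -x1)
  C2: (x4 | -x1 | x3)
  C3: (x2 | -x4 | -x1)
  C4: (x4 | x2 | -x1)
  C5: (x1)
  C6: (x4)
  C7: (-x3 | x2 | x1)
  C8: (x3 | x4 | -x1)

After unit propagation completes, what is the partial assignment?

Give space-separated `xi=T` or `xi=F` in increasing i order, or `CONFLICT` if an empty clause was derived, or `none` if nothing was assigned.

Answer: x1=T x2=T x3=T x4=T

Derivation:
unit clause [1] forces x1=T; simplify:
  drop -1 from [3, -4, -1] -> [3, -4]
  drop -1 from [4, -1, 3] -> [4, 3]
  drop -1 from [2, -4, -1] -> [2, -4]
  drop -1 from [4, 2, -1] -> [4, 2]
  drop -1 from [3, 4, -1] -> [3, 4]
  satisfied 2 clause(s); 6 remain; assigned so far: [1]
unit clause [4] forces x4=T; simplify:
  drop -4 from [3, -4] -> [3]
  drop -4 from [2, -4] -> [2]
  satisfied 4 clause(s); 2 remain; assigned so far: [1, 4]
unit clause [3] forces x3=T; simplify:
  satisfied 1 clause(s); 1 remain; assigned so far: [1, 3, 4]
unit clause [2] forces x2=T; simplify:
  satisfied 1 clause(s); 0 remain; assigned so far: [1, 2, 3, 4]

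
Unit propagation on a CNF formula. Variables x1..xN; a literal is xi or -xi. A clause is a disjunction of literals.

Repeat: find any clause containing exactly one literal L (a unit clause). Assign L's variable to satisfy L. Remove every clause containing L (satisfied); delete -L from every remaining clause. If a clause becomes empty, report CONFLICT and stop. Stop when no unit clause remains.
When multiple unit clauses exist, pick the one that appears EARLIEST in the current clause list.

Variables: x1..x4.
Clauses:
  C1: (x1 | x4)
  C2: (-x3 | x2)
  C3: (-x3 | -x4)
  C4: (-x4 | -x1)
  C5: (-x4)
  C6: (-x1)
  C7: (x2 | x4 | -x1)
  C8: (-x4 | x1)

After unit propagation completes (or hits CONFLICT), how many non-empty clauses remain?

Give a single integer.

unit clause [-4] forces x4=F; simplify:
  drop 4 from [1, 4] -> [1]
  drop 4 from [2, 4, -1] -> [2, -1]
  satisfied 4 clause(s); 4 remain; assigned so far: [4]
unit clause [1] forces x1=T; simplify:
  drop -1 from [-1] -> [] (empty!)
  drop -1 from [2, -1] -> [2]
  satisfied 1 clause(s); 3 remain; assigned so far: [1, 4]
CONFLICT (empty clause)

Answer: 2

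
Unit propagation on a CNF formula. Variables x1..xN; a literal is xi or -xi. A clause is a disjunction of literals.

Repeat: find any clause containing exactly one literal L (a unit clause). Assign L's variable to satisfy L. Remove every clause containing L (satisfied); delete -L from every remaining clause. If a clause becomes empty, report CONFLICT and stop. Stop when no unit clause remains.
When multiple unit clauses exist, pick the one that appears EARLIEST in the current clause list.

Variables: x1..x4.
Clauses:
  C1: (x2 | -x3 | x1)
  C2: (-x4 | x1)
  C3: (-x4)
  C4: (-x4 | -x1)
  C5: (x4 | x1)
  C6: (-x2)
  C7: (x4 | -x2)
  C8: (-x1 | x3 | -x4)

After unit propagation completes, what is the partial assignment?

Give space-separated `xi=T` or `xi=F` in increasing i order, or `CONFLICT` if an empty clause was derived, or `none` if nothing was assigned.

unit clause [-4] forces x4=F; simplify:
  drop 4 from [4, 1] -> [1]
  drop 4 from [4, -2] -> [-2]
  satisfied 4 clause(s); 4 remain; assigned so far: [4]
unit clause [1] forces x1=T; simplify:
  satisfied 2 clause(s); 2 remain; assigned so far: [1, 4]
unit clause [-2] forces x2=F; simplify:
  satisfied 2 clause(s); 0 remain; assigned so far: [1, 2, 4]

Answer: x1=T x2=F x4=F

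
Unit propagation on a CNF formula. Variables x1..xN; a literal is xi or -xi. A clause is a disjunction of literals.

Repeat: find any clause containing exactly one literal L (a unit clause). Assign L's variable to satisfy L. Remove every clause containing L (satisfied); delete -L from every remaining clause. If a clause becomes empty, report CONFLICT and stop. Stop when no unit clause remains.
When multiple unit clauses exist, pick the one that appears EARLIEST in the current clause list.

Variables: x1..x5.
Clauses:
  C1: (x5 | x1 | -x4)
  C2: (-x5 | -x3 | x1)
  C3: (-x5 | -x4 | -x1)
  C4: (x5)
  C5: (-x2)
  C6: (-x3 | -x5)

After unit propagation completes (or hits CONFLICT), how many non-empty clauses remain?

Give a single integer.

Answer: 1

Derivation:
unit clause [5] forces x5=T; simplify:
  drop -5 from [-5, -3, 1] -> [-3, 1]
  drop -5 from [-5, -4, -1] -> [-4, -1]
  drop -5 from [-3, -5] -> [-3]
  satisfied 2 clause(s); 4 remain; assigned so far: [5]
unit clause [-2] forces x2=F; simplify:
  satisfied 1 clause(s); 3 remain; assigned so far: [2, 5]
unit clause [-3] forces x3=F; simplify:
  satisfied 2 clause(s); 1 remain; assigned so far: [2, 3, 5]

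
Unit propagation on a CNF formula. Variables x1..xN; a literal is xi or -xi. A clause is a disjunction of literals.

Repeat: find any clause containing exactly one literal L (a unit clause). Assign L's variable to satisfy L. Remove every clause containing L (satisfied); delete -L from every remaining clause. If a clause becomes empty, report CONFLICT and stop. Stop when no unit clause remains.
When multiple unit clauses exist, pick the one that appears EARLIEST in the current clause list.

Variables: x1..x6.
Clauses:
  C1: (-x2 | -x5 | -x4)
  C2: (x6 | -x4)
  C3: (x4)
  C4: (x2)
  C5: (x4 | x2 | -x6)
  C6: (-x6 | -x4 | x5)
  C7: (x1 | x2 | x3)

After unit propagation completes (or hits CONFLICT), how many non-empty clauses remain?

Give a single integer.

Answer: 0

Derivation:
unit clause [4] forces x4=T; simplify:
  drop -4 from [-2, -5, -4] -> [-2, -5]
  drop -4 from [6, -4] -> [6]
  drop -4 from [-6, -4, 5] -> [-6, 5]
  satisfied 2 clause(s); 5 remain; assigned so far: [4]
unit clause [6] forces x6=T; simplify:
  drop -6 from [-6, 5] -> [5]
  satisfied 1 clause(s); 4 remain; assigned so far: [4, 6]
unit clause [2] forces x2=T; simplify:
  drop -2 from [-2, -5] -> [-5]
  satisfied 2 clause(s); 2 remain; assigned so far: [2, 4, 6]
unit clause [-5] forces x5=F; simplify:
  drop 5 from [5] -> [] (empty!)
  satisfied 1 clause(s); 1 remain; assigned so far: [2, 4, 5, 6]
CONFLICT (empty clause)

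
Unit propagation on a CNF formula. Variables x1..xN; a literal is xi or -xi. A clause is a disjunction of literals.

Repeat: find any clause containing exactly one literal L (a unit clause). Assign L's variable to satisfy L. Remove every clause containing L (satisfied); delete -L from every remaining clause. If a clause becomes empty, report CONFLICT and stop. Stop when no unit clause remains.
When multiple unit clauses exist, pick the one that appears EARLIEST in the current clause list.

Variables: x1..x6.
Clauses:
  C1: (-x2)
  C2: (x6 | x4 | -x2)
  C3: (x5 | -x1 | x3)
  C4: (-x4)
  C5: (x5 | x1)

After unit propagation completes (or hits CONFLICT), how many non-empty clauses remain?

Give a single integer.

Answer: 2

Derivation:
unit clause [-2] forces x2=F; simplify:
  satisfied 2 clause(s); 3 remain; assigned so far: [2]
unit clause [-4] forces x4=F; simplify:
  satisfied 1 clause(s); 2 remain; assigned so far: [2, 4]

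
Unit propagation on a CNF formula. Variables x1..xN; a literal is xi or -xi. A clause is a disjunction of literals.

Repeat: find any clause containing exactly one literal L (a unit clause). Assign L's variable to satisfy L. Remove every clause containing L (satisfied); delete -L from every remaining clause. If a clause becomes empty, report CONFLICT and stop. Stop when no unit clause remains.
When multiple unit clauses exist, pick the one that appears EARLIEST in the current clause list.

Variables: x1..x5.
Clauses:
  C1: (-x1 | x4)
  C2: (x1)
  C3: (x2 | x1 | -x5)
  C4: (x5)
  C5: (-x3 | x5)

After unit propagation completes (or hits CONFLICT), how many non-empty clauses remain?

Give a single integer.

Answer: 0

Derivation:
unit clause [1] forces x1=T; simplify:
  drop -1 from [-1, 4] -> [4]
  satisfied 2 clause(s); 3 remain; assigned so far: [1]
unit clause [4] forces x4=T; simplify:
  satisfied 1 clause(s); 2 remain; assigned so far: [1, 4]
unit clause [5] forces x5=T; simplify:
  satisfied 2 clause(s); 0 remain; assigned so far: [1, 4, 5]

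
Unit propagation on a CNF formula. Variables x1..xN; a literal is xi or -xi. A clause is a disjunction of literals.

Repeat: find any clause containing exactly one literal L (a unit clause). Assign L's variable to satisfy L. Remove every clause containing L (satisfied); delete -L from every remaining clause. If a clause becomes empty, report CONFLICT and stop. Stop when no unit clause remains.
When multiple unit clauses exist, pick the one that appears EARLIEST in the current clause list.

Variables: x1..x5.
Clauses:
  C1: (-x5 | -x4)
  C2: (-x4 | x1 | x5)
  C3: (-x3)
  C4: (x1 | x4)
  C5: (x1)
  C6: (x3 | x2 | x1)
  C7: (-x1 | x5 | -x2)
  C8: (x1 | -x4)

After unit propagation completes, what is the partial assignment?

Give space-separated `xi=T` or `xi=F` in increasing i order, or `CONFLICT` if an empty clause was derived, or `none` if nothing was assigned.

Answer: x1=T x3=F

Derivation:
unit clause [-3] forces x3=F; simplify:
  drop 3 from [3, 2, 1] -> [2, 1]
  satisfied 1 clause(s); 7 remain; assigned so far: [3]
unit clause [1] forces x1=T; simplify:
  drop -1 from [-1, 5, -2] -> [5, -2]
  satisfied 5 clause(s); 2 remain; assigned so far: [1, 3]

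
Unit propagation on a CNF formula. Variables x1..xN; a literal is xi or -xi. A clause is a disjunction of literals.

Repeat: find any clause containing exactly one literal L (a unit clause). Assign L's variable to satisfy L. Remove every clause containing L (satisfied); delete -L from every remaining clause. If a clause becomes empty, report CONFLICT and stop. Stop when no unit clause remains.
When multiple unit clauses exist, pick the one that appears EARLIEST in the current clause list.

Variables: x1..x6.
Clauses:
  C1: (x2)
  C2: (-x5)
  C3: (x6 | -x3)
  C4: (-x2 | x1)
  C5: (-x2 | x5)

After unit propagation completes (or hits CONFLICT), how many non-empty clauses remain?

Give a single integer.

Answer: 2

Derivation:
unit clause [2] forces x2=T; simplify:
  drop -2 from [-2, 1] -> [1]
  drop -2 from [-2, 5] -> [5]
  satisfied 1 clause(s); 4 remain; assigned so far: [2]
unit clause [-5] forces x5=F; simplify:
  drop 5 from [5] -> [] (empty!)
  satisfied 1 clause(s); 3 remain; assigned so far: [2, 5]
CONFLICT (empty clause)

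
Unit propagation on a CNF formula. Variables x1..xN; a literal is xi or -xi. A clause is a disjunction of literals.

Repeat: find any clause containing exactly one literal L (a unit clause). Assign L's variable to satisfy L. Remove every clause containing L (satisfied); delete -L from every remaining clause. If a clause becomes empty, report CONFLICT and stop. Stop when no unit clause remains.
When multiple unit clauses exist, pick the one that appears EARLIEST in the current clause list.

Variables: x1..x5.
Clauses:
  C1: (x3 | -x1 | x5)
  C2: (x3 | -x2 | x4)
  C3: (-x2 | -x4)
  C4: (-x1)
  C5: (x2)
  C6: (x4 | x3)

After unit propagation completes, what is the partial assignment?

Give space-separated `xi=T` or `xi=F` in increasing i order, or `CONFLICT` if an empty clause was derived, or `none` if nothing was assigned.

unit clause [-1] forces x1=F; simplify:
  satisfied 2 clause(s); 4 remain; assigned so far: [1]
unit clause [2] forces x2=T; simplify:
  drop -2 from [3, -2, 4] -> [3, 4]
  drop -2 from [-2, -4] -> [-4]
  satisfied 1 clause(s); 3 remain; assigned so far: [1, 2]
unit clause [-4] forces x4=F; simplify:
  drop 4 from [3, 4] -> [3]
  drop 4 from [4, 3] -> [3]
  satisfied 1 clause(s); 2 remain; assigned so far: [1, 2, 4]
unit clause [3] forces x3=T; simplify:
  satisfied 2 clause(s); 0 remain; assigned so far: [1, 2, 3, 4]

Answer: x1=F x2=T x3=T x4=F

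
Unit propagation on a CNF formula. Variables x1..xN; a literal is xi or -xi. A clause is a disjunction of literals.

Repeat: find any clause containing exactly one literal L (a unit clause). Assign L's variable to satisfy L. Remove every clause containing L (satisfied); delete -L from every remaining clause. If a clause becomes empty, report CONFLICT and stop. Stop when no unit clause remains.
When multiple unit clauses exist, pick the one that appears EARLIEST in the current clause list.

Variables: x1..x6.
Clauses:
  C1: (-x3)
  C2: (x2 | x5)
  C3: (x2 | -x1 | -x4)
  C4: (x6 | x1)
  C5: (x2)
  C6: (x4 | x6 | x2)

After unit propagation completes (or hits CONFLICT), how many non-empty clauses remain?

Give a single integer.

unit clause [-3] forces x3=F; simplify:
  satisfied 1 clause(s); 5 remain; assigned so far: [3]
unit clause [2] forces x2=T; simplify:
  satisfied 4 clause(s); 1 remain; assigned so far: [2, 3]

Answer: 1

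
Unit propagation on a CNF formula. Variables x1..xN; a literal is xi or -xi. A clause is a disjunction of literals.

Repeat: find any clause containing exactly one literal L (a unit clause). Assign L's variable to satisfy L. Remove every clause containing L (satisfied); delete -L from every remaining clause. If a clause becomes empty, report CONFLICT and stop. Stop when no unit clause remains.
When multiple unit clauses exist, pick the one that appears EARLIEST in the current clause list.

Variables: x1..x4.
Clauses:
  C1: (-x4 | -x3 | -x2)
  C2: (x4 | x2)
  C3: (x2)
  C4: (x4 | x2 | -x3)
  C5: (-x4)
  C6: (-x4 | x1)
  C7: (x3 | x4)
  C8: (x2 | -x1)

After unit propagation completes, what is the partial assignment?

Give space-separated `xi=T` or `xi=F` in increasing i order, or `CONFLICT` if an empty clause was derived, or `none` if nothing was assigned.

Answer: x2=T x3=T x4=F

Derivation:
unit clause [2] forces x2=T; simplify:
  drop -2 from [-4, -3, -2] -> [-4, -3]
  satisfied 4 clause(s); 4 remain; assigned so far: [2]
unit clause [-4] forces x4=F; simplify:
  drop 4 from [3, 4] -> [3]
  satisfied 3 clause(s); 1 remain; assigned so far: [2, 4]
unit clause [3] forces x3=T; simplify:
  satisfied 1 clause(s); 0 remain; assigned so far: [2, 3, 4]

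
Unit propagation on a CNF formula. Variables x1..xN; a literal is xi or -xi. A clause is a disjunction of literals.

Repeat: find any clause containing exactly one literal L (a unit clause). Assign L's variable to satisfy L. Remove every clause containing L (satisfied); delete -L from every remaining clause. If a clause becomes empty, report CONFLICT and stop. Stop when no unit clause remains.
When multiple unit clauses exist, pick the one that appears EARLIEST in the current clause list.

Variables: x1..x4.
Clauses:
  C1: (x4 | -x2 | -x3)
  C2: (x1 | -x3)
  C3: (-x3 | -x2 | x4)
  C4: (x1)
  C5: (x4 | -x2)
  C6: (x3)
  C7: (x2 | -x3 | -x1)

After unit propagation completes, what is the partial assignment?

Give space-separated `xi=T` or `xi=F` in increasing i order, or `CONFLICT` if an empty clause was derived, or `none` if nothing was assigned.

unit clause [1] forces x1=T; simplify:
  drop -1 from [2, -3, -1] -> [2, -3]
  satisfied 2 clause(s); 5 remain; assigned so far: [1]
unit clause [3] forces x3=T; simplify:
  drop -3 from [4, -2, -3] -> [4, -2]
  drop -3 from [-3, -2, 4] -> [-2, 4]
  drop -3 from [2, -3] -> [2]
  satisfied 1 clause(s); 4 remain; assigned so far: [1, 3]
unit clause [2] forces x2=T; simplify:
  drop -2 from [4, -2] -> [4]
  drop -2 from [-2, 4] -> [4]
  drop -2 from [4, -2] -> [4]
  satisfied 1 clause(s); 3 remain; assigned so far: [1, 2, 3]
unit clause [4] forces x4=T; simplify:
  satisfied 3 clause(s); 0 remain; assigned so far: [1, 2, 3, 4]

Answer: x1=T x2=T x3=T x4=T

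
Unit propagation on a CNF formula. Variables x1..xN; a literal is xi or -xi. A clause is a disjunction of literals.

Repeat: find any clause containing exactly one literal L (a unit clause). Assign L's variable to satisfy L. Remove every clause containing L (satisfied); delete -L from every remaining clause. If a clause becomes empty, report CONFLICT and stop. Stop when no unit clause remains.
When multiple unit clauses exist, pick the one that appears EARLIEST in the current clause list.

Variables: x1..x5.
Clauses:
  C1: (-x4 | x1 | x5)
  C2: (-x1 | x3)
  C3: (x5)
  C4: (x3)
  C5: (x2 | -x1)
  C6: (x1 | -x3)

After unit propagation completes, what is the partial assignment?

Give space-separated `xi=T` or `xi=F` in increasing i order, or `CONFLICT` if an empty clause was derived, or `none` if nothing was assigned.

unit clause [5] forces x5=T; simplify:
  satisfied 2 clause(s); 4 remain; assigned so far: [5]
unit clause [3] forces x3=T; simplify:
  drop -3 from [1, -3] -> [1]
  satisfied 2 clause(s); 2 remain; assigned so far: [3, 5]
unit clause [1] forces x1=T; simplify:
  drop -1 from [2, -1] -> [2]
  satisfied 1 clause(s); 1 remain; assigned so far: [1, 3, 5]
unit clause [2] forces x2=T; simplify:
  satisfied 1 clause(s); 0 remain; assigned so far: [1, 2, 3, 5]

Answer: x1=T x2=T x3=T x5=T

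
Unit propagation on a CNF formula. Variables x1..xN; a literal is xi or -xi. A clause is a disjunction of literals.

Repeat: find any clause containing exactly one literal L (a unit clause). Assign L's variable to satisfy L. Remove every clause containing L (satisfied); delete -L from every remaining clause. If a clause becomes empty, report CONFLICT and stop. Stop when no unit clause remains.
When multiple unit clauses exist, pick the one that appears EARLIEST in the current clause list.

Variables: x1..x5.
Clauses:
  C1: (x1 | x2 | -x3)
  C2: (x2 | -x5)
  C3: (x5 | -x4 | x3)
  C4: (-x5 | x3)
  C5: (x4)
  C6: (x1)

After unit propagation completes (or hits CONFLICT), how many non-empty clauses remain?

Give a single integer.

Answer: 3

Derivation:
unit clause [4] forces x4=T; simplify:
  drop -4 from [5, -4, 3] -> [5, 3]
  satisfied 1 clause(s); 5 remain; assigned so far: [4]
unit clause [1] forces x1=T; simplify:
  satisfied 2 clause(s); 3 remain; assigned so far: [1, 4]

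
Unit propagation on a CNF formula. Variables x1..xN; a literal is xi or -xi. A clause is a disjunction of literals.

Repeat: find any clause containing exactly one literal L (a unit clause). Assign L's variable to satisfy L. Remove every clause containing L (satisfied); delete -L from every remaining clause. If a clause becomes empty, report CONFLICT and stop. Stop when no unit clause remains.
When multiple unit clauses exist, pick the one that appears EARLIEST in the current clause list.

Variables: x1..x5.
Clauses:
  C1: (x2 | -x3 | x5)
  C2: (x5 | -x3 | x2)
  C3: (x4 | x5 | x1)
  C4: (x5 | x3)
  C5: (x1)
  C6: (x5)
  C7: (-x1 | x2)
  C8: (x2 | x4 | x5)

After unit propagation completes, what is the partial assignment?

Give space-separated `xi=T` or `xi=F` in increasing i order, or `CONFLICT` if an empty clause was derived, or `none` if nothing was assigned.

unit clause [1] forces x1=T; simplify:
  drop -1 from [-1, 2] -> [2]
  satisfied 2 clause(s); 6 remain; assigned so far: [1]
unit clause [5] forces x5=T; simplify:
  satisfied 5 clause(s); 1 remain; assigned so far: [1, 5]
unit clause [2] forces x2=T; simplify:
  satisfied 1 clause(s); 0 remain; assigned so far: [1, 2, 5]

Answer: x1=T x2=T x5=T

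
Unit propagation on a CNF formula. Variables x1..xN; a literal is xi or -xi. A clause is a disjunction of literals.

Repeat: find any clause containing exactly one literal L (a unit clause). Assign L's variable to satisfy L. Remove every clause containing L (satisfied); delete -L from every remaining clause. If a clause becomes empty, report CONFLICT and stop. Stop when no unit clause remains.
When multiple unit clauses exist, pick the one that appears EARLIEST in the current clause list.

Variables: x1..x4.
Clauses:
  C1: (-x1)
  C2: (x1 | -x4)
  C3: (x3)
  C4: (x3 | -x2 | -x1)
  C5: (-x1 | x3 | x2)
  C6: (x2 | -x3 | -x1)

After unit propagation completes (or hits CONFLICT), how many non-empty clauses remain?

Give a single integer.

unit clause [-1] forces x1=F; simplify:
  drop 1 from [1, -4] -> [-4]
  satisfied 4 clause(s); 2 remain; assigned so far: [1]
unit clause [-4] forces x4=F; simplify:
  satisfied 1 clause(s); 1 remain; assigned so far: [1, 4]
unit clause [3] forces x3=T; simplify:
  satisfied 1 clause(s); 0 remain; assigned so far: [1, 3, 4]

Answer: 0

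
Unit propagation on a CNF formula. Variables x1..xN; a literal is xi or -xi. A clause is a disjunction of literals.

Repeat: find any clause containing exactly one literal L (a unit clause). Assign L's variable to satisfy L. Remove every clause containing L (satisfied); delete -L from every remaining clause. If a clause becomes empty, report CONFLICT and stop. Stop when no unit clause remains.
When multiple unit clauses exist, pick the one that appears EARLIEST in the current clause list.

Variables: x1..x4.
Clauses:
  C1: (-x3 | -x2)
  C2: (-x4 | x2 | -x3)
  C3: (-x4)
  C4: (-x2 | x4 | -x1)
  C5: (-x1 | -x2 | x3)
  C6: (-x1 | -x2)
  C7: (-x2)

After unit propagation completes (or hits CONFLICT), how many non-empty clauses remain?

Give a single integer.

Answer: 0

Derivation:
unit clause [-4] forces x4=F; simplify:
  drop 4 from [-2, 4, -1] -> [-2, -1]
  satisfied 2 clause(s); 5 remain; assigned so far: [4]
unit clause [-2] forces x2=F; simplify:
  satisfied 5 clause(s); 0 remain; assigned so far: [2, 4]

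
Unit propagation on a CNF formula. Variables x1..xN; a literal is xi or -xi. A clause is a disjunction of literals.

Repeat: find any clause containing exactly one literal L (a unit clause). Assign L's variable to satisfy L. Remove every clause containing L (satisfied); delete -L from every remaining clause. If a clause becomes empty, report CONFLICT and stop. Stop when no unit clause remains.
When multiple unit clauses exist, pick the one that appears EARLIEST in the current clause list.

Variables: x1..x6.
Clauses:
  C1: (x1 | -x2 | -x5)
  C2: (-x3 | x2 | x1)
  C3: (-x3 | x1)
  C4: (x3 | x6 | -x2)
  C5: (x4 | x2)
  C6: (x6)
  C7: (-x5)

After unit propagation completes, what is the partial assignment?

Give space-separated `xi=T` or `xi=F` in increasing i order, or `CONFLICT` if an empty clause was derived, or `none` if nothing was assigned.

unit clause [6] forces x6=T; simplify:
  satisfied 2 clause(s); 5 remain; assigned so far: [6]
unit clause [-5] forces x5=F; simplify:
  satisfied 2 clause(s); 3 remain; assigned so far: [5, 6]

Answer: x5=F x6=T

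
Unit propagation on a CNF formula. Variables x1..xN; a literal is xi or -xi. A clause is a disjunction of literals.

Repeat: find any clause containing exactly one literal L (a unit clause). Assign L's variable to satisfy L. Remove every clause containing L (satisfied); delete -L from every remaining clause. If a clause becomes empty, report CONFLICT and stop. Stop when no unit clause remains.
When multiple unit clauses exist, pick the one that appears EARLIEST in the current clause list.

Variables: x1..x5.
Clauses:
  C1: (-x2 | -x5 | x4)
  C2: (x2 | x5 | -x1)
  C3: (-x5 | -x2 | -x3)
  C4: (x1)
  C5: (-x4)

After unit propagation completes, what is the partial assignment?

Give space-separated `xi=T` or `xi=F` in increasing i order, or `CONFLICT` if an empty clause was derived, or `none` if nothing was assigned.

unit clause [1] forces x1=T; simplify:
  drop -1 from [2, 5, -1] -> [2, 5]
  satisfied 1 clause(s); 4 remain; assigned so far: [1]
unit clause [-4] forces x4=F; simplify:
  drop 4 from [-2, -5, 4] -> [-2, -5]
  satisfied 1 clause(s); 3 remain; assigned so far: [1, 4]

Answer: x1=T x4=F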